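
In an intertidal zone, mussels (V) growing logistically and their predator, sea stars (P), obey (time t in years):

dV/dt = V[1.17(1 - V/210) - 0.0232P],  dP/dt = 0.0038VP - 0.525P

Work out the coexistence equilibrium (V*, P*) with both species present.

From dP/dt = 0 with P > 0: 0.0038V* = 0.525, so V* = 138.
Substitute into dV/dt = 0: 1.17(1 - 138/210) = 0.0232P*.
The bracket is 0.342, giving P* = 0.4/0.0232 = 17.3.

V* ≈ 138, P* ≈ 17.3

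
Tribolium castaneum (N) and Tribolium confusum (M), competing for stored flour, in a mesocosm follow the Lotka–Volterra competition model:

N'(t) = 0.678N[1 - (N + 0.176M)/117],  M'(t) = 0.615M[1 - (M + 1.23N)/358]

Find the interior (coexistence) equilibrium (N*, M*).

N* ≈ 68.9, M* ≈ 273

Setting both brackets to zero gives the nullclines N + 0.176M = 117 and 1.23N + M = 358.
Substituting M = 358 - 1.23N into the first: N(1 - 0.176·1.23) = 117 - 0.176·358.
So N* = 54/0.784 = 68.9, and then M* = 358 - 1.23·68.9 = 273.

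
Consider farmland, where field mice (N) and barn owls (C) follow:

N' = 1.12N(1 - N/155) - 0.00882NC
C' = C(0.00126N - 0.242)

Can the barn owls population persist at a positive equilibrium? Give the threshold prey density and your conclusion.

Threshold N = 192; K < 192, so no, the predator goes extinct.

The predator equation gives dC/dt > 0 only when N > 0.242/0.00126 = 192.
Without the predator, N → K = 155. Since 155 < 192, the predator cannot invade.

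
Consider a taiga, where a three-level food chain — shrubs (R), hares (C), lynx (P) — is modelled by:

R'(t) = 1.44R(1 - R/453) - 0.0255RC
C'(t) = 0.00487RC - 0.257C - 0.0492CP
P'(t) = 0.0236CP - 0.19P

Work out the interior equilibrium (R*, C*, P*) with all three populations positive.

From dP/dt = 0: 0.0236C* = 0.19, so C* = 8.05.
From dR/dt = 0: 1.44(1 - R*/453) = 0.0255·8.05, giving R* = 453·(1 - 0.143) = 388.
From dC/dt = 0: 0.00487·388 - 0.257 = 0.0492P*, so P* = 1.63/0.0492 = 33.2.

R* ≈ 388, C* ≈ 8.05, P* ≈ 33.2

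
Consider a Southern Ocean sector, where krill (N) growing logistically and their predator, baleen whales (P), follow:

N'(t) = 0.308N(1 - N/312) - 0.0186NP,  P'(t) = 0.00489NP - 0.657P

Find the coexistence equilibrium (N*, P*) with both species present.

N* ≈ 134, P* ≈ 9.43

From dP/dt = 0 with P > 0: 0.00489N* = 0.657, so N* = 134.
Substitute into dN/dt = 0: 0.308(1 - 134/312) = 0.0186P*.
The bracket is 0.569, giving P* = 0.175/0.0186 = 9.43.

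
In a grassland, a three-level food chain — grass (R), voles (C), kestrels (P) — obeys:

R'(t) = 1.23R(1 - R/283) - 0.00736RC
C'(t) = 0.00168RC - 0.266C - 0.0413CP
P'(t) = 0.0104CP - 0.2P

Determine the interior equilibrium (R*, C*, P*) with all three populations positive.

From dP/dt = 0: 0.0104C* = 0.2, so C* = 19.2.
From dR/dt = 0: 1.23(1 - R*/283) = 0.00736·19.2, giving R* = 283·(1 - 0.115) = 250.
From dC/dt = 0: 0.00168·250 - 0.266 = 0.0413P*, so P* = 0.155/0.0413 = 3.75.

R* ≈ 250, C* ≈ 19.2, P* ≈ 3.75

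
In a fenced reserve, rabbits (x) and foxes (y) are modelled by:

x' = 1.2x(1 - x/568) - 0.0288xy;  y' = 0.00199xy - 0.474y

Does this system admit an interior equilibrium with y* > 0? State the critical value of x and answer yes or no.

The predator equation gives dy/dt > 0 only when x > 0.474/0.00199 = 238.
Without the predator, x → K = 568. Since 568 > 238, the predator can invade and persist.

Threshold x = 238; K > 238, so yes, the predator persists.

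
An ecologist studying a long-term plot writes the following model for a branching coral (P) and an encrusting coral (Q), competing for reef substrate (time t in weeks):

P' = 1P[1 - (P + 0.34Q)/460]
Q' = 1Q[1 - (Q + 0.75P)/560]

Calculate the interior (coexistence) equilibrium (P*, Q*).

Setting both brackets to zero gives the nullclines P + 0.34Q = 460 and 0.75P + Q = 560.
Substituting Q = 560 - 0.75P into the first: P(1 - 0.34·0.75) = 460 - 0.34·560.
So P* = 270/0.745 = 362, and then Q* = 560 - 0.75·362 = 289.

P* ≈ 362, Q* ≈ 289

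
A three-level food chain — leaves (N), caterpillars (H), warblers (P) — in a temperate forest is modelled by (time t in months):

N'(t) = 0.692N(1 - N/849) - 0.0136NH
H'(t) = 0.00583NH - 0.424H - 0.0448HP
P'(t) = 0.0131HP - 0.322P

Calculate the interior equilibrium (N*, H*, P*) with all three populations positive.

N* ≈ 439, H* ≈ 24.6, P* ≈ 47.6

From dP/dt = 0: 0.0131H* = 0.322, so H* = 24.6.
From dN/dt = 0: 0.692(1 - N*/849) = 0.0136·24.6, giving N* = 849·(1 - 0.483) = 439.
From dH/dt = 0: 0.00583·439 - 0.424 = 0.0448P*, so P* = 2.13/0.0448 = 47.6.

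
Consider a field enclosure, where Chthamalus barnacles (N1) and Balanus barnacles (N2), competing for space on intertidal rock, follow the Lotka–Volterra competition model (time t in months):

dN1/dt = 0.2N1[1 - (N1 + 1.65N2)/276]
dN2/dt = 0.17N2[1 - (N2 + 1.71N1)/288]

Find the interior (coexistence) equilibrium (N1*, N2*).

Setting both brackets to zero gives the nullclines N1 + 1.65N2 = 276 and 1.71N1 + N2 = 288.
Substituting N2 = 288 - 1.71N1 into the first: N1(1 - 1.65·1.71) = 276 - 1.65·288.
So N1* = -199/-1.82 = 109, and then N2* = 288 - 1.71·109 = 101.

N1* ≈ 109, N2* ≈ 101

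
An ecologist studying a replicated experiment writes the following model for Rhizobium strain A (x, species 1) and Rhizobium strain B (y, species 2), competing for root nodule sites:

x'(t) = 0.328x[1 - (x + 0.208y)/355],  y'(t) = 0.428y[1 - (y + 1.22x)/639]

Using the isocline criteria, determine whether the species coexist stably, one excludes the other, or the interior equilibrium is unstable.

Compare the nullcline intercepts: K1/α12 = 355/0.208 = 1710 > K2 = 639; K2/α21 = 639/1.22 = 524 > K1 = 355.
Since both inequalities hold, each species can invade when rare, so the interior equilibrium is stable.

stable coexistence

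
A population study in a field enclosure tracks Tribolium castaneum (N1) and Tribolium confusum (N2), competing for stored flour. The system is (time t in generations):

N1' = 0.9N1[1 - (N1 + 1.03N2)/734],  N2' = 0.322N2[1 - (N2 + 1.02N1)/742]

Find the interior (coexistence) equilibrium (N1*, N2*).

N1* ≈ 598, N2* ≈ 132

Setting both brackets to zero gives the nullclines N1 + 1.03N2 = 734 and 1.02N1 + N2 = 742.
Substituting N2 = 742 - 1.02N1 into the first: N1(1 - 1.03·1.02) = 734 - 1.03·742.
So N1* = -30.3/-0.0506 = 598, and then N2* = 742 - 1.02·598 = 132.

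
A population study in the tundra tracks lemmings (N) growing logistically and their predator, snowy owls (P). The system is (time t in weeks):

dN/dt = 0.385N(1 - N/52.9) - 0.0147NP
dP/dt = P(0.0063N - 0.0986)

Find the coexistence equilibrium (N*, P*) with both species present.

From dP/dt = 0 with P > 0: 0.0063N* = 0.0986, so N* = 15.7.
Substitute into dN/dt = 0: 0.385(1 - 15.7/52.9) = 0.0147P*.
The bracket is 0.704, giving P* = 0.271/0.0147 = 18.4.

N* ≈ 15.7, P* ≈ 18.4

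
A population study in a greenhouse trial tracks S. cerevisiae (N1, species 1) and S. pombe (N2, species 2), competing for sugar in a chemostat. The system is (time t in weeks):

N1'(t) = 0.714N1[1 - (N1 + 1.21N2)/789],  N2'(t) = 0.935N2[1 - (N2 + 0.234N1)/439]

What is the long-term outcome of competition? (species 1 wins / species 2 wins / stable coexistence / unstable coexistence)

stable coexistence

Compare the nullcline intercepts: K1/α12 = 789/1.21 = 652 > K2 = 439; K2/α21 = 439/0.234 = 1880 > K1 = 789.
Since both inequalities hold, each species can invade when rare, so the interior equilibrium is stable.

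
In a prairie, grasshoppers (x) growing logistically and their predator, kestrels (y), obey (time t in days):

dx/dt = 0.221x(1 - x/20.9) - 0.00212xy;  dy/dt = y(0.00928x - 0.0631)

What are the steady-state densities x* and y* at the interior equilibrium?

x* ≈ 6.8, y* ≈ 70.3

From dy/dt = 0 with y > 0: 0.00928x* = 0.0631, so x* = 6.8.
Substitute into dx/dt = 0: 0.221(1 - 6.8/20.9) = 0.00212y*.
The bracket is 0.675, giving y* = 0.149/0.00212 = 70.3.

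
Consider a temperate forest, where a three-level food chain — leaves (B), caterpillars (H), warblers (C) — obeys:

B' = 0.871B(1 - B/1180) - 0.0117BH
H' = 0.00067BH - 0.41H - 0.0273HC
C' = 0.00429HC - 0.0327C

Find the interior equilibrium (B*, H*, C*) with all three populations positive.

From dC/dt = 0: 0.00429H* = 0.0327, so H* = 7.62.
From dB/dt = 0: 0.871(1 - B*/1180) = 0.0117·7.62, giving B* = 1180·(1 - 0.102) = 1060.
From dH/dt = 0: 0.00067·1060 - 0.41 = 0.0273C*, so C* = 0.3/0.0273 = 11.

B* ≈ 1060, H* ≈ 7.62, C* ≈ 11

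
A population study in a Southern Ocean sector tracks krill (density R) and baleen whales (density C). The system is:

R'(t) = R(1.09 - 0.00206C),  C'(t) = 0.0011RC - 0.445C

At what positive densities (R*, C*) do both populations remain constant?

Set dC/dt = 0 with C > 0: 0.0011R - 0.445 = 0, so R* = 0.445/0.0011 = 405.
Set dR/dt = 0 with R > 0: 1.09 - 0.00206C = 0, so C* = 1.09/0.00206 = 529.

R* ≈ 405, C* ≈ 529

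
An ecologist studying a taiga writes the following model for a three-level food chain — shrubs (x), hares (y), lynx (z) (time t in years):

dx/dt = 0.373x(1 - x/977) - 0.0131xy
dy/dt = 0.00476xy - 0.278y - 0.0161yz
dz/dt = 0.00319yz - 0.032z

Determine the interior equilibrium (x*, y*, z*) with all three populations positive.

x* ≈ 633, y* ≈ 10, z* ≈ 170

From dz/dt = 0: 0.00319y* = 0.032, so y* = 10.
From dx/dt = 0: 0.373(1 - x*/977) = 0.0131·10, giving x* = 977·(1 - 0.352) = 633.
From dy/dt = 0: 0.00476·633 - 0.278 = 0.0161z*, so z* = 2.73/0.0161 = 170.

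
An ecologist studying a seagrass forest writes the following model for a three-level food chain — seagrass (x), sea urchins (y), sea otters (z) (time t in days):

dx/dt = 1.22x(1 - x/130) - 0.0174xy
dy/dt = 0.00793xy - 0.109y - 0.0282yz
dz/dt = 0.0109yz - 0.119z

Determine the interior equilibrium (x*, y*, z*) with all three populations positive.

From dz/dt = 0: 0.0109y* = 0.119, so y* = 10.9.
From dx/dt = 0: 1.22(1 - x*/130) = 0.0174·10.9, giving x* = 130·(1 - 0.156) = 110.
From dy/dt = 0: 0.00793·110 - 0.109 = 0.0282z*, so z* = 0.761/0.0282 = 27.

x* ≈ 110, y* ≈ 10.9, z* ≈ 27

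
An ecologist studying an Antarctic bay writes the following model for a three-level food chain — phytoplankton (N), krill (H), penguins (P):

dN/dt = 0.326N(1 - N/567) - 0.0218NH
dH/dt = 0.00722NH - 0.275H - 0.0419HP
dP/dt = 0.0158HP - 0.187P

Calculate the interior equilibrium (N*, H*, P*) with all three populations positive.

From dP/dt = 0: 0.0158H* = 0.187, so H* = 11.8.
From dN/dt = 0: 0.326(1 - N*/567) = 0.0218·11.8, giving N* = 567·(1 - 0.791) = 118.
From dH/dt = 0: 0.00722·118 - 0.275 = 0.0419P*, so P* = 0.579/0.0419 = 13.8.

N* ≈ 118, H* ≈ 11.8, P* ≈ 13.8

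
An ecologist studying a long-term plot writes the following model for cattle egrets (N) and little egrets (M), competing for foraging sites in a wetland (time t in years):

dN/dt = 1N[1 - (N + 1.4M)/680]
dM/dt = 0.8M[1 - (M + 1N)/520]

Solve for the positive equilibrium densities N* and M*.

N* ≈ 120, M* ≈ 400

Setting both brackets to zero gives the nullclines N + 1.4M = 680 and 1N + M = 520.
Substituting M = 520 - 1N into the first: N(1 - 1.4·1) = 680 - 1.4·520.
So N* = -48/-0.4 = 120, and then M* = 520 - 1·120 = 400.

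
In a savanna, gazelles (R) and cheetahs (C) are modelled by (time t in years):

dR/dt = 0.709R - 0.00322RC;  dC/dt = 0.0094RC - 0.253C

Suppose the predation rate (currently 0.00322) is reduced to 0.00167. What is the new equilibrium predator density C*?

C* ≈ 425

At the interior fixed point, setting dR/dt = 0 with R > 0 fixes C* = (prey growth rate)/(RC coefficient) — independent of the other coefficients.
With the change, C* = 0.709/0.00167 = 425; it rises from 220.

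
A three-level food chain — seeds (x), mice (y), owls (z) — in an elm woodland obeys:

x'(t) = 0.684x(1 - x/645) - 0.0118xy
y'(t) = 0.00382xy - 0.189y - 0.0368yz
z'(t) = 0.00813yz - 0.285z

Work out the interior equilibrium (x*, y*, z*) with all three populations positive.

From dz/dt = 0: 0.00813y* = 0.285, so y* = 35.1.
From dx/dt = 0: 0.684(1 - x*/645) = 0.0118·35.1, giving x* = 645·(1 - 0.605) = 255.
From dy/dt = 0: 0.00382·255 - 0.189 = 0.0368z*, so z* = 0.785/0.0368 = 21.3.

x* ≈ 255, y* ≈ 35.1, z* ≈ 21.3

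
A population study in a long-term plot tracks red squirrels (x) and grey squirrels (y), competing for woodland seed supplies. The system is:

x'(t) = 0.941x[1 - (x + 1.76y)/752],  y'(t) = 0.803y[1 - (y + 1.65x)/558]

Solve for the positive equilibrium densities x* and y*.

Setting both brackets to zero gives the nullclines x + 1.76y = 752 and 1.65x + y = 558.
Substituting y = 558 - 1.65x into the first: x(1 - 1.76·1.65) = 752 - 1.76·558.
So x* = -230/-1.9 = 121, and then y* = 558 - 1.65·121 = 359.

x* ≈ 121, y* ≈ 359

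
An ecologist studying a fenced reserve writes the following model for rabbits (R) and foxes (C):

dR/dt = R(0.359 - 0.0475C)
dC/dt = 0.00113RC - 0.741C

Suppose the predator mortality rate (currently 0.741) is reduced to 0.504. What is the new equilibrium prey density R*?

At the interior fixed point, setting dC/dt = 0 with C > 0 fixes R* = (predator death rate)/(RC coefficient) — independent of the other coefficients.
With the change, R* = 0.504/0.00113 = 446; it falls from 656.

R* ≈ 446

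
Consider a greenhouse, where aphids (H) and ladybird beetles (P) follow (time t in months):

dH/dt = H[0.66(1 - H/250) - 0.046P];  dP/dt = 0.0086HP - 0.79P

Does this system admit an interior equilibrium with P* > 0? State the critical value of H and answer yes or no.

Threshold H = 91.9; K > 91.9, so yes, the predator persists.

The predator equation gives dP/dt > 0 only when H > 0.79/0.0086 = 91.9.
Without the predator, H → K = 250. Since 250 > 91.9, the predator can invade and persist.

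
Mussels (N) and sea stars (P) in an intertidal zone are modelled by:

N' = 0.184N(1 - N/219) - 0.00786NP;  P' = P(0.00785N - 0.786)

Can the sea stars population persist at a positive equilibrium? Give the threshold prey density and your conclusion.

Threshold N = 100; K > 100, so yes, the predator persists.

The predator equation gives dP/dt > 0 only when N > 0.786/0.00785 = 100.
Without the predator, N → K = 219. Since 219 > 100, the predator can invade and persist.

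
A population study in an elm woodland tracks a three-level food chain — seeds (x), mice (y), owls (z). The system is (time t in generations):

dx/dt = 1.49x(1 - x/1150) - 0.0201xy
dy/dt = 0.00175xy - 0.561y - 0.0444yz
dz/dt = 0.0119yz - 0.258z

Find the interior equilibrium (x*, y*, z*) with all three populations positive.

x* ≈ 814, y* ≈ 21.7, z* ≈ 19.4

From dz/dt = 0: 0.0119y* = 0.258, so y* = 21.7.
From dx/dt = 0: 1.49(1 - x*/1150) = 0.0201·21.7, giving x* = 1150·(1 - 0.292) = 814.
From dy/dt = 0: 0.00175·814 - 0.561 = 0.0444z*, so z* = 0.863/0.0444 = 19.4.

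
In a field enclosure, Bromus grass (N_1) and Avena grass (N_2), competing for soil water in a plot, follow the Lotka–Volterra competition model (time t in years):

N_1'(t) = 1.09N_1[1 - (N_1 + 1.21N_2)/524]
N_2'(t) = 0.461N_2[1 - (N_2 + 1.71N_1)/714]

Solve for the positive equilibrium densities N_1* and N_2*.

N_1* ≈ 318, N_2* ≈ 170

Setting both brackets to zero gives the nullclines N_1 + 1.21N_2 = 524 and 1.71N_1 + N_2 = 714.
Substituting N_2 = 714 - 1.71N_1 into the first: N_1(1 - 1.21·1.71) = 524 - 1.21·714.
So N_1* = -340/-1.07 = 318, and then N_2* = 714 - 1.71·318 = 170.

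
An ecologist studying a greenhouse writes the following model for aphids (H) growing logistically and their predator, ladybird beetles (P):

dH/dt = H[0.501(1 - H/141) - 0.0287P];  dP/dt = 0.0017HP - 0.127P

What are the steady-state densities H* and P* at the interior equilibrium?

H* ≈ 74.7, P* ≈ 8.21

From dP/dt = 0 with P > 0: 0.0017H* = 0.127, so H* = 74.7.
Substitute into dH/dt = 0: 0.501(1 - 74.7/141) = 0.0287P*.
The bracket is 0.47, giving P* = 0.236/0.0287 = 8.21.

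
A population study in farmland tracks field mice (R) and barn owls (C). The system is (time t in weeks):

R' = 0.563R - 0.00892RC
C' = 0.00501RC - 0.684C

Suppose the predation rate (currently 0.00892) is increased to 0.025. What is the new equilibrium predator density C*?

C* ≈ 22.5

At the interior fixed point, setting dR/dt = 0 with R > 0 fixes C* = (prey growth rate)/(RC coefficient) — independent of the other coefficients.
With the change, C* = 0.563/0.025 = 22.5; it falls from 63.1.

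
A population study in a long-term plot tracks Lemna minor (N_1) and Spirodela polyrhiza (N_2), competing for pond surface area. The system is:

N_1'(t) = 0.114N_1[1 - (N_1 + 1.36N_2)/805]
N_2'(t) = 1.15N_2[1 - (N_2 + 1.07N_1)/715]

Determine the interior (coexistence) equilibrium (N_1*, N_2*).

N_1* ≈ 368, N_2* ≈ 322

Setting both brackets to zero gives the nullclines N_1 + 1.36N_2 = 805 and 1.07N_1 + N_2 = 715.
Substituting N_2 = 715 - 1.07N_1 into the first: N_1(1 - 1.36·1.07) = 805 - 1.36·715.
So N_1* = -167/-0.455 = 368, and then N_2* = 715 - 1.07·368 = 322.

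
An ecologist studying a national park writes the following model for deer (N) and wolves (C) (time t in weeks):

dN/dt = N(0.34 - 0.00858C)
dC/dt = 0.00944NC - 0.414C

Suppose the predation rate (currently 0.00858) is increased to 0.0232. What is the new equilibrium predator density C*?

At the interior fixed point, setting dN/dt = 0 with N > 0 fixes C* = (prey growth rate)/(NC coefficient) — independent of the other coefficients.
With the change, C* = 0.34/0.0232 = 14.7; it falls from 39.6.

C* ≈ 14.7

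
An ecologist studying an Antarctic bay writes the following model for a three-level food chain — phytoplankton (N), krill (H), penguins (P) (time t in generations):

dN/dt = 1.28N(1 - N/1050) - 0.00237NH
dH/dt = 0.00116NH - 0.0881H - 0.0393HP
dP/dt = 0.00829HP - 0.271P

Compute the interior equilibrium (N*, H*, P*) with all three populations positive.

From dP/dt = 0: 0.00829H* = 0.271, so H* = 32.7.
From dN/dt = 0: 1.28(1 - N*/1050) = 0.00237·32.7, giving N* = 1050·(1 - 0.0605) = 986.
From dH/dt = 0: 0.00116·986 - 0.0881 = 0.0393P*, so P* = 1.06/0.0393 = 26.9.

N* ≈ 986, H* ≈ 32.7, P* ≈ 26.9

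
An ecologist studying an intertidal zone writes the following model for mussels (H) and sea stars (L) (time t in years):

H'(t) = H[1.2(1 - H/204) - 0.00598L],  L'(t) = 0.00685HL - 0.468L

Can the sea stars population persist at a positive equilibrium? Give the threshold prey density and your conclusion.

The predator equation gives dL/dt > 0 only when H > 0.468/0.00685 = 68.3.
Without the predator, H → K = 204. Since 204 > 68.3, the predator can invade and persist.

Threshold H = 68.3; K > 68.3, so yes, the predator persists.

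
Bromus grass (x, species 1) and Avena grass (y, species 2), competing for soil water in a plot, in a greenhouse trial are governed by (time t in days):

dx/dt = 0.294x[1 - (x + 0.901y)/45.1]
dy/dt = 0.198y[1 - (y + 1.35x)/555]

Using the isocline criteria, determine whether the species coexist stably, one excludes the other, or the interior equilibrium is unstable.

Compare the nullcline intercepts: K1/α12 = 45.1/0.901 = 50.1 < K2 = 555; K2/α21 = 555/1.35 = 411 > K1 = 45.1.
Since the inequalities point opposite ways, species 2 can invade but species 1 cannot.

species 2 excludes species 1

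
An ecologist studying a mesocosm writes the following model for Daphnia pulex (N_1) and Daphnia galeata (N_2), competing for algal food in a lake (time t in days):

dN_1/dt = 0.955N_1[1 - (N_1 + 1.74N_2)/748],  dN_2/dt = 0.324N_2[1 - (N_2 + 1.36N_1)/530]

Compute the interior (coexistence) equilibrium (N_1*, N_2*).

N_1* ≈ 127, N_2* ≈ 357

Setting both brackets to zero gives the nullclines N_1 + 1.74N_2 = 748 and 1.36N_1 + N_2 = 530.
Substituting N_2 = 530 - 1.36N_1 into the first: N_1(1 - 1.74·1.36) = 748 - 1.74·530.
So N_1* = -174/-1.37 = 127, and then N_2* = 530 - 1.36·127 = 357.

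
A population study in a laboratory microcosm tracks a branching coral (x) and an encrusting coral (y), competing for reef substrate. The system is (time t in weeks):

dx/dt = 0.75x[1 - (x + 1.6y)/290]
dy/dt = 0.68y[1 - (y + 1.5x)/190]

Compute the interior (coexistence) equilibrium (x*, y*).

x* ≈ 10, y* ≈ 175

Setting both brackets to zero gives the nullclines x + 1.6y = 290 and 1.5x + y = 190.
Substituting y = 190 - 1.5x into the first: x(1 - 1.6·1.5) = 290 - 1.6·190.
So x* = -14/-1.4 = 10, and then y* = 190 - 1.5·10 = 175.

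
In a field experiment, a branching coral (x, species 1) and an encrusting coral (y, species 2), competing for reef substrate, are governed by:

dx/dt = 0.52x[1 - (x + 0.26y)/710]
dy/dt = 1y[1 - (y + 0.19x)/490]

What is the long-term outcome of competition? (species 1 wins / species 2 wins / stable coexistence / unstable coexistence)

stable coexistence

Compare the nullcline intercepts: K1/α12 = 710/0.26 = 2730 > K2 = 490; K2/α21 = 490/0.19 = 2580 > K1 = 710.
Since both inequalities hold, each species can invade when rare, so the interior equilibrium is stable.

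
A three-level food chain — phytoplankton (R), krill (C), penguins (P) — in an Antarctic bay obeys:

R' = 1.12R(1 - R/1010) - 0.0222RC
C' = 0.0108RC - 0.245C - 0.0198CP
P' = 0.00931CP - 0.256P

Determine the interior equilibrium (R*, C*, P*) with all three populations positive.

From dP/dt = 0: 0.00931C* = 0.256, so C* = 27.5.
From dR/dt = 0: 1.12(1 - R*/1010) = 0.0222·27.5, giving R* = 1010·(1 - 0.545) = 460.
From dC/dt = 0: 0.0108·460 - 0.245 = 0.0198P*, so P* = 4.72/0.0198 = 238.

R* ≈ 460, C* ≈ 27.5, P* ≈ 238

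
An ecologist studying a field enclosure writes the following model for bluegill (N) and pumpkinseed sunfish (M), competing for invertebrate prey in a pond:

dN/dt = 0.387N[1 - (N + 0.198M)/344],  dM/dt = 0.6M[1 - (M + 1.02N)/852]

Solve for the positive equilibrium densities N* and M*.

N* ≈ 220, M* ≈ 628

Setting both brackets to zero gives the nullclines N + 0.198M = 344 and 1.02N + M = 852.
Substituting M = 852 - 1.02N into the first: N(1 - 0.198·1.02) = 344 - 0.198·852.
So N* = 175/0.798 = 220, and then M* = 852 - 1.02·220 = 628.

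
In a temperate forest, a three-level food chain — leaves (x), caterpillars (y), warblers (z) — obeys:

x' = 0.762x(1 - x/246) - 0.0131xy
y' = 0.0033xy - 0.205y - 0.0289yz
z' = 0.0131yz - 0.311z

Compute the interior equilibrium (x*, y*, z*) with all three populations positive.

x* ≈ 146, y* ≈ 23.7, z* ≈ 9.53

From dz/dt = 0: 0.0131y* = 0.311, so y* = 23.7.
From dx/dt = 0: 0.762(1 - x*/246) = 0.0131·23.7, giving x* = 246·(1 - 0.408) = 146.
From dy/dt = 0: 0.0033·146 - 0.205 = 0.0289z*, so z* = 0.275/0.0289 = 9.53.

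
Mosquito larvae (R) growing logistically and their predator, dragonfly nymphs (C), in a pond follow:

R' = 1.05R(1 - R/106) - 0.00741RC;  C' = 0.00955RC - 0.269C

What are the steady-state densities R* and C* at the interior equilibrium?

R* ≈ 28.2, C* ≈ 104

From dC/dt = 0 with C > 0: 0.00955R* = 0.269, so R* = 28.2.
Substitute into dR/dt = 0: 1.05(1 - 28.2/106) = 0.00741C*.
The bracket is 0.734, giving C* = 0.771/0.00741 = 104.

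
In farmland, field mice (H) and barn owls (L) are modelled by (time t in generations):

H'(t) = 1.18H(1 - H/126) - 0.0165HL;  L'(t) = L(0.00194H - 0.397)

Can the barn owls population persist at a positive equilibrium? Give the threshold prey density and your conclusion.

The predator equation gives dL/dt > 0 only when H > 0.397/0.00194 = 205.
Without the predator, H → K = 126. Since 126 < 205, the predator cannot invade.

Threshold H = 205; K < 205, so no, the predator goes extinct.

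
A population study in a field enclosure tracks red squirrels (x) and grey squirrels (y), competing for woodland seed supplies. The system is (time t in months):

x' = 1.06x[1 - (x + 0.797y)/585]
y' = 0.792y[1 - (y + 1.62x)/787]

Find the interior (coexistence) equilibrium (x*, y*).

Setting both brackets to zero gives the nullclines x + 0.797y = 585 and 1.62x + y = 787.
Substituting y = 787 - 1.62x into the first: x(1 - 0.797·1.62) = 585 - 0.797·787.
So x* = -42.2/-0.291 = 145, and then y* = 787 - 1.62·145 = 552.

x* ≈ 145, y* ≈ 552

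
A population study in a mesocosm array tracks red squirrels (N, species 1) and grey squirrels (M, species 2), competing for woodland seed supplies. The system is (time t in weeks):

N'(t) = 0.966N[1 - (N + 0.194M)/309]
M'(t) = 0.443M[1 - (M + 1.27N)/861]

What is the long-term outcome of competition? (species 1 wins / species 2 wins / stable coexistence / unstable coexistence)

stable coexistence

Compare the nullcline intercepts: K1/α12 = 309/0.194 = 1590 > K2 = 861; K2/α21 = 861/1.27 = 678 > K1 = 309.
Since both inequalities hold, each species can invade when rare, so the interior equilibrium is stable.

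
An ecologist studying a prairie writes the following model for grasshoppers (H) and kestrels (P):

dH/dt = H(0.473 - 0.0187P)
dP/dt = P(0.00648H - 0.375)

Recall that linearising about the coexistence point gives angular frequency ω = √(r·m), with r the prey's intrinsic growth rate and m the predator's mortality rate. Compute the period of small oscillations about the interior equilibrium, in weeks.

T ≈ 14.9 weeks

Here r = 0.473 and m = 0.375, so r·m = 0.177.
ω = √0.177 = 0.421 per week, hence T = 2π/ω ≈ 14.9 weeks.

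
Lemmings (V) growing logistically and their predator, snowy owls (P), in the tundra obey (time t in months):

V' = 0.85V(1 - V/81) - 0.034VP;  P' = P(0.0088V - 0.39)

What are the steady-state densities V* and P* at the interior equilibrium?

V* ≈ 44.3, P* ≈ 11.3

From dP/dt = 0 with P > 0: 0.0088V* = 0.39, so V* = 44.3.
Substitute into dV/dt = 0: 0.85(1 - 44.3/81) = 0.034P*.
The bracket is 0.453, giving P* = 0.385/0.034 = 11.3.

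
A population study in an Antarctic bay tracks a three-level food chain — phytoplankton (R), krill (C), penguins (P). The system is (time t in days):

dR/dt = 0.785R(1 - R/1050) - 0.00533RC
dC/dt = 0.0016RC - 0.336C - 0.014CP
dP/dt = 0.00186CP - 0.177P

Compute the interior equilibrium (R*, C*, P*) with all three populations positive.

From dP/dt = 0: 0.00186C* = 0.177, so C* = 95.2.
From dR/dt = 0: 0.785(1 - R*/1050) = 0.00533·95.2, giving R* = 1050·(1 - 0.646) = 372.
From dC/dt = 0: 0.0016·372 - 0.336 = 0.014P*, so P* = 0.259/0.014 = 18.5.

R* ≈ 372, C* ≈ 95.2, P* ≈ 18.5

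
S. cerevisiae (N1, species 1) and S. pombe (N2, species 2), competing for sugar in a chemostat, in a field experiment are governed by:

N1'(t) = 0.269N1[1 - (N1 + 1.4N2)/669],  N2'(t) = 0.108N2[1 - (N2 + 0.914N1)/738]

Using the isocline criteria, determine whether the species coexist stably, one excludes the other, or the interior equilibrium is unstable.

Compare the nullcline intercepts: K1/α12 = 669/1.4 = 478 < K2 = 738; K2/α21 = 738/0.914 = 807 > K1 = 669.
Since the inequalities point opposite ways, species 2 can invade but species 1 cannot.

species 2 excludes species 1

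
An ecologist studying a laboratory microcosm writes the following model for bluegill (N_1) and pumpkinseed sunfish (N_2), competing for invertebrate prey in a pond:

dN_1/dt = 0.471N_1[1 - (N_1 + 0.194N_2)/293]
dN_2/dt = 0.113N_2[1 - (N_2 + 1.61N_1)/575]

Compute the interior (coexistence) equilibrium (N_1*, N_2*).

N_1* ≈ 264, N_2* ≈ 150

Setting both brackets to zero gives the nullclines N_1 + 0.194N_2 = 293 and 1.61N_1 + N_2 = 575.
Substituting N_2 = 575 - 1.61N_1 into the first: N_1(1 - 0.194·1.61) = 293 - 0.194·575.
So N_1* = 181/0.688 = 264, and then N_2* = 575 - 1.61·264 = 150.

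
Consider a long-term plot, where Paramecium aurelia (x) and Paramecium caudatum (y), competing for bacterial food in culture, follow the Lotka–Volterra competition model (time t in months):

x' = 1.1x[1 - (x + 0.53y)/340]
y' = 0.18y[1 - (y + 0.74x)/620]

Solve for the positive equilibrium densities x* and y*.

x* ≈ 18.8, y* ≈ 606

Setting both brackets to zero gives the nullclines x + 0.53y = 340 and 0.74x + y = 620.
Substituting y = 620 - 0.74x into the first: x(1 - 0.53·0.74) = 340 - 0.53·620.
So x* = 11.4/0.608 = 18.8, and then y* = 620 - 0.74·18.8 = 606.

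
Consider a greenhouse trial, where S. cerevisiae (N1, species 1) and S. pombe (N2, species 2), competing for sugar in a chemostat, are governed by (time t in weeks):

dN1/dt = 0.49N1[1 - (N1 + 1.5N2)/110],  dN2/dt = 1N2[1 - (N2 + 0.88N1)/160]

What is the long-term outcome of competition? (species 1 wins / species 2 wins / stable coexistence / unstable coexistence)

Compare the nullcline intercepts: K1/α12 = 110/1.5 = 73.3 < K2 = 160; K2/α21 = 160/0.88 = 182 > K1 = 110.
Since the inequalities point opposite ways, species 2 can invade but species 1 cannot.

species 2 excludes species 1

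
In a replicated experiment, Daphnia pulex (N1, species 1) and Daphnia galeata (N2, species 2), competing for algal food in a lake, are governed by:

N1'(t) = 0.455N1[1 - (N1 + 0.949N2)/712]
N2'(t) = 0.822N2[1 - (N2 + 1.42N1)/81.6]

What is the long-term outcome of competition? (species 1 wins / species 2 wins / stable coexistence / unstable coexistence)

species 1 excludes species 2

Compare the nullcline intercepts: K1/α12 = 712/0.949 = 750 > K2 = 81.6; K2/α21 = 81.6/1.42 = 57.5 < K1 = 712.
Since the inequalities point opposite ways, species 1 can invade but species 2 cannot.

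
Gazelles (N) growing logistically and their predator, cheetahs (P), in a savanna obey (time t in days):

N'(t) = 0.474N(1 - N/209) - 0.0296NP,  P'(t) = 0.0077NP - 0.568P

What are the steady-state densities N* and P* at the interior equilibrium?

From dP/dt = 0 with P > 0: 0.0077N* = 0.568, so N* = 73.8.
Substitute into dN/dt = 0: 0.474(1 - 73.8/209) = 0.0296P*.
The bracket is 0.647, giving P* = 0.307/0.0296 = 10.4.

N* ≈ 73.8, P* ≈ 10.4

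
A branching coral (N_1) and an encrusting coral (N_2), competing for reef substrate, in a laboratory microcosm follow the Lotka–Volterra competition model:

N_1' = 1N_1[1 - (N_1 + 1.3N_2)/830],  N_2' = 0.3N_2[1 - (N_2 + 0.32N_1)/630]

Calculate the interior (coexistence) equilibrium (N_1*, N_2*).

N_1* ≈ 18.8, N_2* ≈ 624

Setting both brackets to zero gives the nullclines N_1 + 1.3N_2 = 830 and 0.32N_1 + N_2 = 630.
Substituting N_2 = 630 - 0.32N_1 into the first: N_1(1 - 1.3·0.32) = 830 - 1.3·630.
So N_1* = 11/0.584 = 18.8, and then N_2* = 630 - 0.32·18.8 = 624.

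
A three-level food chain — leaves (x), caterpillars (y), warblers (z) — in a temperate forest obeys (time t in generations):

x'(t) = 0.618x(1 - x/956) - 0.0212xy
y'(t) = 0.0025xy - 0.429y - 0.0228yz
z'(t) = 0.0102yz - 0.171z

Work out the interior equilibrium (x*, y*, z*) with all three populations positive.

x* ≈ 406, y* ≈ 16.8, z* ≈ 25.7

From dz/dt = 0: 0.0102y* = 0.171, so y* = 16.8.
From dx/dt = 0: 0.618(1 - x*/956) = 0.0212·16.8, giving x* = 956·(1 - 0.575) = 406.
From dy/dt = 0: 0.0025·406 - 0.429 = 0.0228z*, so z* = 0.587/0.0228 = 25.7.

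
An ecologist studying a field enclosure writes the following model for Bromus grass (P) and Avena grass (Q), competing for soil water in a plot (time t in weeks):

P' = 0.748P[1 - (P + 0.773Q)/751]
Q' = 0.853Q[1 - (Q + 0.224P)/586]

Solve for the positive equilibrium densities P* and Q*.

Setting both brackets to zero gives the nullclines P + 0.773Q = 751 and 0.224P + Q = 586.
Substituting Q = 586 - 0.224P into the first: P(1 - 0.773·0.224) = 751 - 0.773·586.
So P* = 298/0.827 = 360, and then Q* = 586 - 0.224·360 = 505.

P* ≈ 360, Q* ≈ 505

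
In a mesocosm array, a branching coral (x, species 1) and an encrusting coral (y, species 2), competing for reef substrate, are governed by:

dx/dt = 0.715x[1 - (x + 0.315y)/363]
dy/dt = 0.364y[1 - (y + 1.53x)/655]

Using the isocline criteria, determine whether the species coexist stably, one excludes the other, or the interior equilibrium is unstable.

stable coexistence

Compare the nullcline intercepts: K1/α12 = 363/0.315 = 1150 > K2 = 655; K2/α21 = 655/1.53 = 428 > K1 = 363.
Since both inequalities hold, each species can invade when rare, so the interior equilibrium is stable.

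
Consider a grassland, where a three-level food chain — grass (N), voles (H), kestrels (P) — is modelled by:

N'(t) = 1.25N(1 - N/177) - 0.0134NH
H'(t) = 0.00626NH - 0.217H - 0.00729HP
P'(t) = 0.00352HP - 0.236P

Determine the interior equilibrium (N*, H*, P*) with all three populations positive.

From dP/dt = 0: 0.00352H* = 0.236, so H* = 67.
From dN/dt = 0: 1.25(1 - N*/177) = 0.0134·67, giving N* = 177·(1 - 0.719) = 49.8.
From dH/dt = 0: 0.00626·49.8 - 0.217 = 0.00729P*, so P* = 0.0947/0.00729 = 13.

N* ≈ 49.8, H* ≈ 67, P* ≈ 13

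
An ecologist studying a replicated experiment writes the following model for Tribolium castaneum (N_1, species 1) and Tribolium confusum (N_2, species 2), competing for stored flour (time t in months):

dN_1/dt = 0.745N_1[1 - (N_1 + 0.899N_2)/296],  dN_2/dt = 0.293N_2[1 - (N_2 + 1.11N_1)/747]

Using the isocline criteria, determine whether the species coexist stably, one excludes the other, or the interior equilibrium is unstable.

species 2 excludes species 1

Compare the nullcline intercepts: K1/α12 = 296/0.899 = 329 < K2 = 747; K2/α21 = 747/1.11 = 673 > K1 = 296.
Since the inequalities point opposite ways, species 2 can invade but species 1 cannot.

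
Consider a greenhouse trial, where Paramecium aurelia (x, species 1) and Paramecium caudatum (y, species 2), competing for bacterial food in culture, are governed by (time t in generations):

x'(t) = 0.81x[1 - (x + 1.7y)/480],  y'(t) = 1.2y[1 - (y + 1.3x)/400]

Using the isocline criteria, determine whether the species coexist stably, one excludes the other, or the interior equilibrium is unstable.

Compare the nullcline intercepts: K1/α12 = 480/1.7 = 282 < K2 = 400; K2/α21 = 400/1.3 = 308 < K1 = 480.
Since both are reversed, neither can invade when rare; the interior point is a saddle.

unstable coexistence (outcome depends on initial conditions)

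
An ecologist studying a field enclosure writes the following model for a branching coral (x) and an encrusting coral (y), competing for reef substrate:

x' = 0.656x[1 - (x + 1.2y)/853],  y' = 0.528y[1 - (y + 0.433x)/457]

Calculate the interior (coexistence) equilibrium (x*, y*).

x* ≈ 634, y* ≈ 182

Setting both brackets to zero gives the nullclines x + 1.2y = 853 and 0.433x + y = 457.
Substituting y = 457 - 0.433x into the first: x(1 - 1.2·0.433) = 853 - 1.2·457.
So x* = 305/0.48 = 634, and then y* = 457 - 0.433·634 = 182.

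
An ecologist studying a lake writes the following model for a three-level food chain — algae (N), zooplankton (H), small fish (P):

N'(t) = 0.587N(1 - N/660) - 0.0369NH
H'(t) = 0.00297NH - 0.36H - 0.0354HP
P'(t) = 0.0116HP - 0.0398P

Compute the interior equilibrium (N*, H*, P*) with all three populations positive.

From dP/dt = 0: 0.0116H* = 0.0398, so H* = 3.43.
From dN/dt = 0: 0.587(1 - N*/660) = 0.0369·3.43, giving N* = 660·(1 - 0.216) = 518.
From dH/dt = 0: 0.00297·518 - 0.36 = 0.0354P*, so P* = 1.18/0.0354 = 33.3.

N* ≈ 518, H* ≈ 3.43, P* ≈ 33.3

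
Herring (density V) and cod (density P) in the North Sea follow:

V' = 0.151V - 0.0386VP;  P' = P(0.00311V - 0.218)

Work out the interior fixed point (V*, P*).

Set dP/dt = 0 with P > 0: 0.00311V - 0.218 = 0, so V* = 0.218/0.00311 = 70.1.
Set dV/dt = 0 with V > 0: 0.151 - 0.0386P = 0, so P* = 0.151/0.0386 = 3.91.

V* ≈ 70.1, P* ≈ 3.91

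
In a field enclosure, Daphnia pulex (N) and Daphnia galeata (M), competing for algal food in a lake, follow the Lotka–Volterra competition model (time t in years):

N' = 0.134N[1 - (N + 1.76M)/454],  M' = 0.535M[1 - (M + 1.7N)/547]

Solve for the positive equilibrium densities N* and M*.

Setting both brackets to zero gives the nullclines N + 1.76M = 454 and 1.7N + M = 547.
Substituting M = 547 - 1.7N into the first: N(1 - 1.76·1.7) = 454 - 1.76·547.
So N* = -509/-1.99 = 255, and then M* = 547 - 1.7·255 = 113.

N* ≈ 255, M* ≈ 113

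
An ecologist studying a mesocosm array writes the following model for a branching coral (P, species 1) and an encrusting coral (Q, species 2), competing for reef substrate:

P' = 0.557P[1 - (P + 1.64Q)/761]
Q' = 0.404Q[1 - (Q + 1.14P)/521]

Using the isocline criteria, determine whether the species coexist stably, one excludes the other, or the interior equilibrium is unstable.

Compare the nullcline intercepts: K1/α12 = 761/1.64 = 464 < K2 = 521; K2/α21 = 521/1.14 = 457 < K1 = 761.
Since both are reversed, neither can invade when rare; the interior point is a saddle.

unstable coexistence (outcome depends on initial conditions)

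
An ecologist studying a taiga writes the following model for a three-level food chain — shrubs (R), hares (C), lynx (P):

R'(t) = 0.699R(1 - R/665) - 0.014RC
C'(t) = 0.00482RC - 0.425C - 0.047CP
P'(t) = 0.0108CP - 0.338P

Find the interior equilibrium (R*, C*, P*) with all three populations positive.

From dP/dt = 0: 0.0108C* = 0.338, so C* = 31.3.
From dR/dt = 0: 0.699(1 - R*/665) = 0.014·31.3, giving R* = 665·(1 - 0.627) = 248.
From dC/dt = 0: 0.00482·248 - 0.425 = 0.047P*, so P* = 0.771/0.047 = 16.4.

R* ≈ 248, C* ≈ 31.3, P* ≈ 16.4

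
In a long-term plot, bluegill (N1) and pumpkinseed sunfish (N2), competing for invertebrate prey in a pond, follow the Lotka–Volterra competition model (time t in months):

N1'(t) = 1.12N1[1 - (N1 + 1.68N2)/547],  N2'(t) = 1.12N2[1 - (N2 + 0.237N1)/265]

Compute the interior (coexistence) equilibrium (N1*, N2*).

N1* ≈ 169, N2* ≈ 225

Setting both brackets to zero gives the nullclines N1 + 1.68N2 = 547 and 0.237N1 + N2 = 265.
Substituting N2 = 265 - 0.237N1 into the first: N1(1 - 1.68·0.237) = 547 - 1.68·265.
So N1* = 102/0.602 = 169, and then N2* = 265 - 0.237·169 = 225.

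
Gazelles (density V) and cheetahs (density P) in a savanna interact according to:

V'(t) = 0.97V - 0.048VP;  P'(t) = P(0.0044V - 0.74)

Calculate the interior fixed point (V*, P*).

V* ≈ 168, P* ≈ 20.2

Set dP/dt = 0 with P > 0: 0.0044V - 0.74 = 0, so V* = 0.74/0.0044 = 168.
Set dV/dt = 0 with V > 0: 0.97 - 0.048P = 0, so P* = 0.97/0.048 = 20.2.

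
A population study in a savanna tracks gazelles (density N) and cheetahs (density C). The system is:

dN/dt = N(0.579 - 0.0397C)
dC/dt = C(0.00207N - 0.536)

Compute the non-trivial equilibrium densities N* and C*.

N* ≈ 259, C* ≈ 14.6

Set dC/dt = 0 with C > 0: 0.00207N - 0.536 = 0, so N* = 0.536/0.00207 = 259.
Set dN/dt = 0 with N > 0: 0.579 - 0.0397C = 0, so C* = 0.579/0.0397 = 14.6.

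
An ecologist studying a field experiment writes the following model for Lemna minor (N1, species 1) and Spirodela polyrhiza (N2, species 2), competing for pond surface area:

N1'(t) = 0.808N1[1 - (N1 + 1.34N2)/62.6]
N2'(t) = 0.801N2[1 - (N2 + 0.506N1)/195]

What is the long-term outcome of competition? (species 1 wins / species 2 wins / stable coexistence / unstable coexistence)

Compare the nullcline intercepts: K1/α12 = 62.6/1.34 = 46.7 < K2 = 195; K2/α21 = 195/0.506 = 385 > K1 = 62.6.
Since the inequalities point opposite ways, species 2 can invade but species 1 cannot.

species 2 excludes species 1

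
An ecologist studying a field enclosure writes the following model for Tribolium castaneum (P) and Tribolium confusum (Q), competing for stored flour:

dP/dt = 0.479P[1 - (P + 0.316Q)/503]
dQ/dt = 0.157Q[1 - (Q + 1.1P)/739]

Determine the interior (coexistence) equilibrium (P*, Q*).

Setting both brackets to zero gives the nullclines P + 0.316Q = 503 and 1.1P + Q = 739.
Substituting Q = 739 - 1.1P into the first: P(1 - 0.316·1.1) = 503 - 0.316·739.
So P* = 269/0.652 = 413, and then Q* = 739 - 1.1·413 = 285.

P* ≈ 413, Q* ≈ 285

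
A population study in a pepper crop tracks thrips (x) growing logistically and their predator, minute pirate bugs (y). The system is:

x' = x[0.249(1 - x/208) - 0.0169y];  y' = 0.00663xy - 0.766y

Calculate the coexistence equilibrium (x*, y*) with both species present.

From dy/dt = 0 with y > 0: 0.00663x* = 0.766, so x* = 116.
Substitute into dx/dt = 0: 0.249(1 - 116/208) = 0.0169y*.
The bracket is 0.445, giving y* = 0.111/0.0169 = 6.55.

x* ≈ 116, y* ≈ 6.55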